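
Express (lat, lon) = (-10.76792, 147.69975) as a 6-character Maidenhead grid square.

Add 180° to longitude and 90° to latitude: 327.6997, 79.2321.
Field: lon ⌊327.6997/20⌋ = 16 → Q; lat ⌊79.2321/10⌋ = 7 → H.
Square: lon ⌊7.6997/2⌋ = 3; lat ⌊9.2321/1⌋ = 9.
Subsquare: lon ⌊1.6997/0.0833333⌋ = 20 → u; lat ⌊0.2321/0.0416667⌋ = 5 → f.

QH39uf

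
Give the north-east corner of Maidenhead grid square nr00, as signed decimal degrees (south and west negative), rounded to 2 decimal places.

81.00, 82.00

Field N=13, R=17: +13·20° lon, +17·10° lat → SW at lon 80°, lat 80°.
Square 0, 0: +0·2° lon, +0·1° lat → SW at lon 80°, lat 80°.
Cell spans 2° lon × 1° lat. NE corner is SW corner plus one full cell.
latitude 81.00, longitude 82.00.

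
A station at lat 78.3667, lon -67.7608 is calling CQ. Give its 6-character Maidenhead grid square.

Offset from 180°W / 90°S: lon 112.2392°, lat 168.3667°.
Field (20°×10°, letters A–R): lon ⌊112.2392/20⌋ = 5 → F; lat ⌊168.3667/10⌋ = 16 → Q.
Square (2°×1°, digits 0–9): lon ⌊12.2392/2⌋ = 6; lat ⌊8.3667/1⌋ = 8.
Subsquare (5′×2.5′, letters a–x): lon ⌊0.2392/0.0833333⌋ = 2 → c; lat ⌊0.3667/0.0416667⌋ = 8 → i.

FQ68ci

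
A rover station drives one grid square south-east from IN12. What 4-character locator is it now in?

IN21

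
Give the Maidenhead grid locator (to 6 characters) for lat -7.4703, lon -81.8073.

Offset from 180°W / 90°S: lon 98.1927°, lat 82.5297°.
Field (20°×10°, letters A–R): 98.1927/20 → 4 → E, 82.5297/10 → 8 → I; chars EI.
Square (2°×1°, digits 0–9): 18.1927/2 → 9, 2.5297/1 → 2; chars 92.
Subsquare (5′×2.5′, letters a–x): 0.1927/0.0833333 → 2 → c, 0.5297/0.0416667 → 12 → m; chars cm.

EI92cm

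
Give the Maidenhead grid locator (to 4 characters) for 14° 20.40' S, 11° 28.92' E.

JH55

Shift to the Maidenhead origin (180°W, 90°S): lon 191.48, lat 75.66.
Field: 191.48/20 → 9 → J, 75.66/10 → 7 → H; chars JH.
Square: 11.48/2 → 5, 5.66/1 → 5; chars 55.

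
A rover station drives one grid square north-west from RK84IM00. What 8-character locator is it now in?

RK84hm91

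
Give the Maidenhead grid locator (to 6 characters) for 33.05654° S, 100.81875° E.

OF06jw

Shift to the Maidenhead origin (180°W, 90°S): lon 280.8188, lat 56.9435.
Field (20°×10°, letters A–R): 280.8188/20 → 14 → O, 56.9435/10 → 5 → F; chars OF.
Square (2°×1°, digits 0–9): 0.8188/2 → 0, 6.9435/1 → 6; chars 06.
Subsquare (5′×2.5′, letters a–x): 0.8188/0.0833333 → 9 → j, 0.9435/0.0416667 → 22 → w; chars jw.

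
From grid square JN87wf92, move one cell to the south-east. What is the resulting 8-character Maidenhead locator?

Longitude extended square 9; +1 → 10, wraps to 0, carry into subsquare.
Longitude subsquare w = 22; +1 → 23 = x.
Latitude extended square 2; −1 → 1.

JN87xf01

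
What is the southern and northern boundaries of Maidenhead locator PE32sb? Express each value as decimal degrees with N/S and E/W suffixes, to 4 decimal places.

Field P=15, E=4: +15·20° lon, +4·10° lat → SW at lon 120°, lat -50°.
Square 3, 2: +3·2° lon, +2·1° lat → SW at lon 126°, lat -48°.
Subsquare s=18, b=1: +18·0.0833333° lon, +1·0.0416667° lat → SW at lon 127.5°, lat -47.9583°.
Cell spans 0.0833333° lon × 0.0416667° lat.
south 47.9583° S, north 47.9167° S.

47.9583° S, 47.9167° S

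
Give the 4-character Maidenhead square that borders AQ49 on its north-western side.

AR30

Longitude square 4; −1 → 3.
Latitude square 9; +1 → 10, wraps to 0, carry into field.
Latitude field Q = 16; +1 → 17 = R.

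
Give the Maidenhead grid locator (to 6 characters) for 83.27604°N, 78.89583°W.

FR03ng

Shift to the Maidenhead origin (180°W, 90°S): lon 101.1042, lat 173.2760.
Field: lon ⌊101.1042/20⌋ = 5 → F; lat ⌊173.2760/10⌋ = 17 → R.
Square: lon ⌊1.1042/2⌋ = 0; lat ⌊3.2760/1⌋ = 3.
Subsquare: lon ⌊1.1042/0.0833333⌋ = 13 → n; lat ⌊0.2760/0.0416667⌋ = 6 → g.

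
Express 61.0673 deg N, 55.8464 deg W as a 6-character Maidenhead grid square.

GP21bb

Shift to the Maidenhead origin (180°W, 90°S): lon 124.1536, lat 151.0673.
Field (20°×10°, letters A–R): 124.1536/20 → 6 → G, 151.0673/10 → 15 → P; chars GP.
Square (2°×1°, digits 0–9): 4.1536/2 → 2, 1.0673/1 → 1; chars 21.
Subsquare (5′×2.5′, letters a–x): 0.1536/0.0833333 → 1 → b, 0.0673/0.0416667 → 1 → b; chars bb.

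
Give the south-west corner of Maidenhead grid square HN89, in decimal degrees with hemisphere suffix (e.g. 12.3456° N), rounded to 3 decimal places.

49.000° N, 24.000° W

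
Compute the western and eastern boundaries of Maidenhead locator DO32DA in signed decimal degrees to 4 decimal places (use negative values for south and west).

-113.7500, -113.6667

Field D=3, O=14: +3·20° lon, +14·10° lat → SW at lon -120°, lat 50°.
Square 3, 2: +3·2° lon, +2·1° lat → SW at lon -114°, lat 52°.
Subsquare d=3, a=0: +3·0.0833333° lon, +0·0.0416667° lat → SW at lon -113.75°, lat 52°.
Cell spans 0.0833333° lon × 0.0416667° lat.
west -113.7500, east -113.6667.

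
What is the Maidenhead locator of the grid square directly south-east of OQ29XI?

OQ39ah

Longitude subsquare x = 23; +1 → 24, wraps to 0 = a, carry into square.
Longitude square 2; +1 → 3.
Latitude subsquare i = 8; −1 → 7 = h.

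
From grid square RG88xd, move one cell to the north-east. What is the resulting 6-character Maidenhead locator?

RG98ae

Longitude subsquare x = 23; +1 → 24, wraps to 0 = a, carry into square.
Longitude square 8; +1 → 9.
Latitude subsquare d = 3; +1 → 4 = e.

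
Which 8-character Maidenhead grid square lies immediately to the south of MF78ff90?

Latitude extended square 0; −1 → -1, wraps to 9, carry into subsquare.
Latitude subsquare f = 5; −1 → 4 = e.
The longitude characters are unchanged.

MF78fe99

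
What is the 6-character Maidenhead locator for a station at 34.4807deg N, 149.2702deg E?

QM44pl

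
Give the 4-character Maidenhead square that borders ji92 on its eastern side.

Longitude square 9; +1 → 10, wraps to 0, carry into field.
Longitude field J = 9; +1 → 10 = K.
The latitude characters are unchanged.

KI02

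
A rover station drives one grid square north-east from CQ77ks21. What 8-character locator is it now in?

Longitude extended square 2; +1 → 3.
Latitude extended square 1; +1 → 2.

CQ77ks32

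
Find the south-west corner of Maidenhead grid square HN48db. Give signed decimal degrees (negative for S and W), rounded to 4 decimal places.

48.0417, -31.7500

Field H=7, N=13: +7·20° lon, +13·10° lat → SW at lon -40°, lat 40°.
Square 4, 8: +4·2° lon, +8·1° lat → SW at lon -32°, lat 48°.
Subsquare d=3, b=1: +3·0.0833333° lon, +1·0.0416667° lat → SW at lon -31.75°, lat 48.0417°.
latitude 48.0417, longitude -31.7500.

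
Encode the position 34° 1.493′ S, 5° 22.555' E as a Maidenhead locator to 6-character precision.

JF25qx

Shift to the Maidenhead origin (180°W, 90°S): lon 185.3759, lat 55.9751.
Field: 185.3759/20 → 9 → J, 55.9751/10 → 5 → F; chars JF.
Square: 5.3759/2 → 2, 5.9751/1 → 5; chars 25.
Subsquare: 1.3759/0.0833333 → 16 → q, 0.9751/0.0416667 → 23 → x; chars qx.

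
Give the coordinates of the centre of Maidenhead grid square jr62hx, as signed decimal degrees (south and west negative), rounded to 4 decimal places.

82.9792, 12.6250

Field J=9, R=17: +9·20° lon, +17·10° lat → SW at lon 0°, lat 80°.
Square 6, 2: +6·2° lon, +2·1° lat → SW at lon 12°, lat 82°.
Subsquare h=7, x=23: +7·0.0833333° lon, +23·0.0416667° lat → SW at lon 12.5833°, lat 82.9583°.
Cell spans 0.0833333° lon × 0.0416667° lat. Centre is SW corner plus half of each.
latitude 82.9792, longitude 12.6250.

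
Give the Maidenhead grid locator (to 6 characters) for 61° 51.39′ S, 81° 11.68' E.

NC08od

Add 180° to longitude and 90° to latitude: 261.1947, 28.1435.
Field: lon ⌊261.1947/20⌋ = 13 → N; lat ⌊28.1435/10⌋ = 2 → C.
Square: lon ⌊1.1947/2⌋ = 0; lat ⌊8.1435/1⌋ = 8.
Subsquare: lon ⌊1.1947/0.0833333⌋ = 14 → o; lat ⌊0.1435/0.0416667⌋ = 3 → d.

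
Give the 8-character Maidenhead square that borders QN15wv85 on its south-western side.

Longitude extended square 8; −1 → 7.
Latitude extended square 5; −1 → 4.

QN15wv74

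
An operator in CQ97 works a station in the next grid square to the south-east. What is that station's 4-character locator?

DQ06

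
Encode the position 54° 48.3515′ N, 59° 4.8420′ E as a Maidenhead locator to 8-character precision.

LO94mt93

Offset from 180°W / 90°S: lon 239.08070°, lat 144.80586°.
Field: lon ⌊239.08070/20⌋ = 11 → L; lat ⌊144.80586/10⌋ = 14 → O.
Square: lon ⌊19.08070/2⌋ = 9; lat ⌊4.80586/1⌋ = 4.
Subsquare: lon ⌊1.08070/0.0833333⌋ = 12 → m; lat ⌊0.80586/0.0416667⌋ = 19 → t.
Extended square: lon ⌊0.08070/0.00833333⌋ = 9; lat ⌊0.01419/0.00416667⌋ = 3.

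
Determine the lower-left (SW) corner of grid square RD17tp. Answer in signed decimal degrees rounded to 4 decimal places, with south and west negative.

Field R=17, D=3: +17·20° lon, +3·10° lat → SW at lon 160°, lat -60°.
Square 1, 7: +1·2° lon, +7·1° lat → SW at lon 162°, lat -53°.
Subsquare t=19, p=15: +19·0.0833333° lon, +15·0.0416667° lat → SW at lon 163.583°, lat -52.375°.
latitude -52.3750, longitude 163.5833.

-52.3750, 163.5833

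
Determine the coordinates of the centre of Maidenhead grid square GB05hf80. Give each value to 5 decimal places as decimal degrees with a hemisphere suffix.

Field G=6, B=1: +6·20° lon, +1·10° lat → SW at lon -60°, lat -80°.
Square 0, 5: +0·2° lon, +5·1° lat → SW at lon -60°, lat -75°.
Subsquare h=7, f=5: +7·0.0833333° lon, +5·0.0416667° lat → SW at lon -59.4167°, lat -74.7917°.
Extended square 8, 0: +8·0.00833333° lon, +0·0.00416667° lat → SW at lon -59.35°, lat -74.7917°.
Cell spans 0.00833333° lon × 0.00416667° lat. Centre is SW corner plus half of each.
latitude 74.78958° S, longitude 59.34583° W.

74.78958° S, 59.34583° W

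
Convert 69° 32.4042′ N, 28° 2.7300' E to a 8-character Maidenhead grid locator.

Offset from 180°W / 90°S: lon 208.04550°, lat 159.54007°.
Field: lon ⌊208.04550/20⌋ = 10 → K; lat ⌊159.54007/10⌋ = 15 → P.
Square: lon ⌊8.04550/2⌋ = 4; lat ⌊9.54007/1⌋ = 9.
Subsquare: lon ⌊0.04550/0.0833333⌋ = 0 → a; lat ⌊0.54007/0.0416667⌋ = 12 → m.
Extended square: lon ⌊0.04550/0.00833333⌋ = 5; lat ⌊0.04007/0.00416667⌋ = 9.

KP49am59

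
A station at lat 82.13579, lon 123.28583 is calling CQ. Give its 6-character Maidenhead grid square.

PR12pd

Add 180° to longitude and 90° to latitude: 303.2858, 172.1358.
Field: 303.2858/20 → 15 → P, 172.1358/10 → 17 → R; chars PR.
Square: 3.2858/2 → 1, 2.1358/1 → 2; chars 12.
Subsquare: 1.2858/0.0833333 → 15 → p, 0.1358/0.0416667 → 3 → d; chars pd.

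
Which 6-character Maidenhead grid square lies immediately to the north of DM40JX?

DM41ja

Latitude subsquare x = 23; +1 → 24, wraps to 0 = a, carry into square.
Latitude square 0; +1 → 1.
The longitude characters are unchanged.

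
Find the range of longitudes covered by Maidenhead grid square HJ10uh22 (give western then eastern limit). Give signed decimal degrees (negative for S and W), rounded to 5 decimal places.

Field H=7, J=9: +7·20° lon, +9·10° lat → SW at lon -40°, lat 0°.
Square 1, 0: +1·2° lon, +0·1° lat → SW at lon -38°, lat 0°.
Subsquare u=20, h=7: +20·0.0833333° lon, +7·0.0416667° lat → SW at lon -36.3333°, lat 0.291667°.
Extended square 2, 2: +2·0.00833333° lon, +2·0.00416667° lat → SW at lon -36.3167°, lat 0.3°.
Cell spans 0.00833333° lon × 0.00416667° lat.
west -36.31667, east -36.30833.

-36.31667, -36.30833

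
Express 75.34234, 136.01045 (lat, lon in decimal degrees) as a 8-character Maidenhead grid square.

Shift to the Maidenhead origin (180°W, 90°S): lon 316.01045, lat 165.34234.
Field: 316.01045/20 → 15 → P, 165.34234/10 → 16 → Q; chars PQ.
Square: 16.01045/2 → 8, 5.34234/1 → 5; chars 85.
Subsquare: 0.01045/0.0833333 → 0 → a, 0.34234/0.0416667 → 8 → i; chars ai.
Extended square: 0.01045/0.00833333 → 1, 0.00901/0.00416667 → 2; chars 12.

PQ85ai12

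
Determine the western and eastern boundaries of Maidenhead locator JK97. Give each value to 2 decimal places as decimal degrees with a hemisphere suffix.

Field J=9, K=10: +9·20° lon, +10·10° lat → SW at lon 0°, lat 10°.
Square 9, 7: +9·2° lon, +7·1° lat → SW at lon 18°, lat 17°.
Cell spans 2° lon × 1° lat.
west 18.00° E, east 20.00° E.

18.00° E, 20.00° E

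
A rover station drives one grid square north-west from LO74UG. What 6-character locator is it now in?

LO74th

Longitude subsquare u = 20; −1 → 19 = t.
Latitude subsquare g = 6; +1 → 7 = h.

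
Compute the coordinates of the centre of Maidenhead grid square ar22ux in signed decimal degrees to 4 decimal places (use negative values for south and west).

Field A=0, R=17: +0·20° lon, +17·10° lat → SW at lon -180°, lat 80°.
Square 2, 2: +2·2° lon, +2·1° lat → SW at lon -176°, lat 82°.
Subsquare u=20, x=23: +20·0.0833333° lon, +23·0.0416667° lat → SW at lon -174.333°, lat 82.9583°.
Cell spans 0.0833333° lon × 0.0416667° lat. Centre is SW corner plus half of each.
latitude 82.9792, longitude -174.2917.

82.9792, -174.2917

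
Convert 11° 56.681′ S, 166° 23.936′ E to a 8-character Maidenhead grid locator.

Shift to the Maidenhead origin (180°W, 90°S): lon 346.39893, lat 78.05532.
Field: lon ⌊346.39893/20⌋ = 17 → R; lat ⌊78.05532/10⌋ = 7 → H.
Square: lon ⌊6.39893/2⌋ = 3; lat ⌊8.05532/1⌋ = 8.
Subsquare: lon ⌊0.39893/0.0833333⌋ = 4 → e; lat ⌊0.05532/0.0416667⌋ = 1 → b.
Extended square: lon ⌊0.06560/0.00833333⌋ = 7; lat ⌊0.01365/0.00416667⌋ = 3.

RH38eb73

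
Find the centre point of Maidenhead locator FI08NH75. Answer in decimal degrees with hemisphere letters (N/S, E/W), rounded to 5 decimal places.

1.68542° S, 78.85417° W

Field F=5, I=8: +5·20° lon, +8·10° lat → SW at lon -80°, lat -10°.
Square 0, 8: +0·2° lon, +8·1° lat → SW at lon -80°, lat -2°.
Subsquare n=13, h=7: +13·0.0833333° lon, +7·0.0416667° lat → SW at lon -78.9167°, lat -1.70833°.
Extended square 7, 5: +7·0.00833333° lon, +5·0.00416667° lat → SW at lon -78.8583°, lat -1.6875°.
Cell spans 0.00833333° lon × 0.00416667° lat. Centre is SW corner plus half of each.
latitude 1.68542° S, longitude 78.85417° W.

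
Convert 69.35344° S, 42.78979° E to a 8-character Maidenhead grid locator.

LC10jp45

Shift to the Maidenhead origin (180°W, 90°S): lon 222.78979, lat 20.64656.
Field: 222.78979/20 → 11 → L, 20.64656/10 → 2 → C; chars LC.
Square: 2.78979/2 → 1, 0.64656/1 → 0; chars 10.
Subsquare: 0.78979/0.0833333 → 9 → j, 0.64656/0.0416667 → 15 → p; chars jp.
Extended square: 0.03979/0.00833333 → 4, 0.02156/0.00416667 → 5; chars 45.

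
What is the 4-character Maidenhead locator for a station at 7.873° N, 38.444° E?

Add 180° to longitude and 90° to latitude: 218.44, 97.87.
Field: lon ⌊218.44/20⌋ = 10 → K; lat ⌊97.87/10⌋ = 9 → J.
Square: lon ⌊18.44/2⌋ = 9; lat ⌊7.87/1⌋ = 7.

KJ97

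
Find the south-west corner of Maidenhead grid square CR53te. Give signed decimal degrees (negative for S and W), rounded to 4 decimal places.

83.1667, -128.4167

Field C=2, R=17: +2·20° lon, +17·10° lat → SW at lon -140°, lat 80°.
Square 5, 3: +5·2° lon, +3·1° lat → SW at lon -130°, lat 83°.
Subsquare t=19, e=4: +19·0.0833333° lon, +4·0.0416667° lat → SW at lon -128.417°, lat 83.1667°.
latitude 83.1667, longitude -128.4167.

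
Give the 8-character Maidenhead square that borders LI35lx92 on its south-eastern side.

LI35mx01

Longitude extended square 9; +1 → 10, wraps to 0, carry into subsquare.
Longitude subsquare l = 11; +1 → 12 = m.
Latitude extended square 2; −1 → 1.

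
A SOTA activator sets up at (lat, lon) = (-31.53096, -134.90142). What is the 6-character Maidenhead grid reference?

CF28nl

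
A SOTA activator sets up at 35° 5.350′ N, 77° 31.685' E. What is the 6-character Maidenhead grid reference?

MM85sc

Offset from 180°W / 90°S: lon 257.5281°, lat 125.0892°.
Field: 257.5281/20 → 12 → M, 125.0892/10 → 12 → M; chars MM.
Square: 17.5281/2 → 8, 5.0892/1 → 5; chars 85.
Subsquare: 1.5281/0.0833333 → 18 → s, 0.0892/0.0416667 → 2 → c; chars sc.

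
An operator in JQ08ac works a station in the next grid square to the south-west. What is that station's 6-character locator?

Longitude subsquare a = 0; −1 → -1, wraps to 23 = x, carry into square.
Longitude square 0; −1 → -1, wraps to 9, carry into field.
Longitude field J = 9; −1 → 8 = I.
Latitude subsquare c = 2; −1 → 1 = b.

IQ98xb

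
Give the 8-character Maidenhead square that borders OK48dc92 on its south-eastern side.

Longitude extended square 9; +1 → 10, wraps to 0, carry into subsquare.
Longitude subsquare d = 3; +1 → 4 = e.
Latitude extended square 2; −1 → 1.

OK48ec01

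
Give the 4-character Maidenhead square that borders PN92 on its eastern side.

Longitude square 9; +1 → 10, wraps to 0, carry into field.
Longitude field P = 15; +1 → 16 = Q.
The latitude characters are unchanged.

QN02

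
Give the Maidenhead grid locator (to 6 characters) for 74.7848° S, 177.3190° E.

RB85pf

Offset from 180°W / 90°S: lon 357.3190°, lat 15.2152°.
Field: 357.3190/20 → 17 → R, 15.2152/10 → 1 → B; chars RB.
Square: 17.3190/2 → 8, 5.2152/1 → 5; chars 85.
Subsquare: 1.3190/0.0833333 → 15 → p, 0.2152/0.0416667 → 5 → f; chars pf.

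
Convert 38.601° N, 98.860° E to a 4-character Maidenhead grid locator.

Add 180° to longitude and 90° to latitude: 278.86, 128.60.
Field: 278.86/20 → 13 → N, 128.60/10 → 12 → M; chars NM.
Square: 18.86/2 → 9, 8.60/1 → 8; chars 98.

NM98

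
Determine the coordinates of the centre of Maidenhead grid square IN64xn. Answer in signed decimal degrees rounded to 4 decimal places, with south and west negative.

Field I=8, N=13: +8·20° lon, +13·10° lat → SW at lon -20°, lat 40°.
Square 6, 4: +6·2° lon, +4·1° lat → SW at lon -8°, lat 44°.
Subsquare x=23, n=13: +23·0.0833333° lon, +13·0.0416667° lat → SW at lon -6.08333°, lat 44.5417°.
Cell spans 0.0833333° lon × 0.0416667° lat. Centre is SW corner plus half of each.
latitude 44.5625, longitude -6.0417.

44.5625, -6.0417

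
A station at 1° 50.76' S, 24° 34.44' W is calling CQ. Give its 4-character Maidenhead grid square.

HI78

Shift to the Maidenhead origin (180°W, 90°S): lon 155.43, lat 88.15.
Field: lon ⌊155.43/20⌋ = 7 → H; lat ⌊88.15/10⌋ = 8 → I.
Square: lon ⌊15.43/2⌋ = 7; lat ⌊8.15/1⌋ = 8.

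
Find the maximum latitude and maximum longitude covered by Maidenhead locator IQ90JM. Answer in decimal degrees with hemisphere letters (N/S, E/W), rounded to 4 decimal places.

Field I=8, Q=16: +8·20° lon, +16·10° lat → SW at lon -20°, lat 70°.
Square 9, 0: +9·2° lon, +0·1° lat → SW at lon -2°, lat 70°.
Subsquare j=9, m=12: +9·0.0833333° lon, +12·0.0416667° lat → SW at lon -1.25°, lat 70.5°.
Cell spans 0.0833333° lon × 0.0416667° lat. NE corner is SW corner plus one full cell.
latitude 70.5417° N, longitude 1.1667° W.

70.5417° N, 1.1667° W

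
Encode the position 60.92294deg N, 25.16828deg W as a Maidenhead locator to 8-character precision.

Add 180° to longitude and 90° to latitude: 154.83172, 150.92294.
Field: 154.83172/20 → 7 → H, 150.92294/10 → 15 → P; chars HP.
Square: 14.83172/2 → 7, 0.92294/1 → 0; chars 70.
Subsquare: 0.83172/0.0833333 → 9 → j, 0.92294/0.0416667 → 22 → w; chars jw.
Extended square: 0.08172/0.00833333 → 9, 0.00627/0.00416667 → 1; chars 91.

HP70jw91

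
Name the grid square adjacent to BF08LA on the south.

BF07lx

Latitude subsquare a = 0; −1 → -1, wraps to 23 = x, carry into square.
Latitude square 8; −1 → 7.
The longitude characters are unchanged.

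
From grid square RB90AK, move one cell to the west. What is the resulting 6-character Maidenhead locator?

RB80xk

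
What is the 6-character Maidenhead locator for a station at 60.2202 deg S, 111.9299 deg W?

Add 180° to longitude and 90° to latitude: 68.0701, 29.7798.
Field (20°×10°, letters A–R): 68.0701/20 → 3 → D, 29.7798/10 → 2 → C; chars DC.
Square (2°×1°, digits 0–9): 8.0701/2 → 4, 9.7798/1 → 9; chars 49.
Subsquare (5′×2.5′, letters a–x): 0.0701/0.0833333 → 0 → a, 0.7798/0.0416667 → 18 → s; chars as.

DC49as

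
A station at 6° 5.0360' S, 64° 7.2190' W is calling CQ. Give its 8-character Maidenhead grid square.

FI73wv59

Shift to the Maidenhead origin (180°W, 90°S): lon 115.87968, lat 83.91607.
Field: lon ⌊115.87968/20⌋ = 5 → F; lat ⌊83.91607/10⌋ = 8 → I.
Square: lon ⌊15.87968/2⌋ = 7; lat ⌊3.91607/1⌋ = 3.
Subsquare: lon ⌊1.87968/0.0833333⌋ = 22 → w; lat ⌊0.91607/0.0416667⌋ = 21 → v.
Extended square: lon ⌊0.04635/0.00833333⌋ = 5; lat ⌊0.04107/0.00416667⌋ = 9.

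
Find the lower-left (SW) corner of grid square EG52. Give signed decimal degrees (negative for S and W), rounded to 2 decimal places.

-28.00, -90.00

Field E=4, G=6: +4·20° lon, +6·10° lat → SW at lon -100°, lat -30°.
Square 5, 2: +5·2° lon, +2·1° lat → SW at lon -90°, lat -28°.
latitude -28.00, longitude -90.00.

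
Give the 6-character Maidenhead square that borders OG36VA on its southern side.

Latitude subsquare a = 0; −1 → -1, wraps to 23 = x, carry into square.
Latitude square 6; −1 → 5.
The longitude characters are unchanged.

OG35vx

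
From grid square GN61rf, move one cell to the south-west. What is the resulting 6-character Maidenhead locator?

GN61qe

Longitude subsquare r = 17; −1 → 16 = q.
Latitude subsquare f = 5; −1 → 4 = e.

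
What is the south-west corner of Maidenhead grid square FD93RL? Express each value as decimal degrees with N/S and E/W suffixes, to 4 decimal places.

56.5417° S, 60.5833° W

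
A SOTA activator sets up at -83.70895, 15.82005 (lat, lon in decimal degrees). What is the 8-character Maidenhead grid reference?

Offset from 180°W / 90°S: lon 195.82005°, lat 6.29105°.
Field: lon ⌊195.82005/20⌋ = 9 → J; lat ⌊6.29105/10⌋ = 0 → A.
Square: lon ⌊15.82005/2⌋ = 7; lat ⌊6.29105/1⌋ = 6.
Subsquare: lon ⌊1.82005/0.0833333⌋ = 21 → v; lat ⌊0.29105/0.0416667⌋ = 6 → g.
Extended square: lon ⌊0.07005/0.00833333⌋ = 8; lat ⌊0.04105/0.00416667⌋ = 9.

JA76vg89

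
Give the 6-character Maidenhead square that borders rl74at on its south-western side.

Longitude subsquare a = 0; −1 → -1, wraps to 23 = x, carry into square.
Longitude square 7; −1 → 6.
Latitude subsquare t = 19; −1 → 18 = s.

RL64xs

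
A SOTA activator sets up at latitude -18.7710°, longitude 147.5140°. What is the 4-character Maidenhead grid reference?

Add 180° to longitude and 90° to latitude: 327.51, 71.23.
Field: lon ⌊327.51/20⌋ = 16 → Q; lat ⌊71.23/10⌋ = 7 → H.
Square: lon ⌊7.51/2⌋ = 3; lat ⌊1.23/1⌋ = 1.

QH31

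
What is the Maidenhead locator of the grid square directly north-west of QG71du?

Longitude subsquare d = 3; −1 → 2 = c.
Latitude subsquare u = 20; +1 → 21 = v.

QG71cv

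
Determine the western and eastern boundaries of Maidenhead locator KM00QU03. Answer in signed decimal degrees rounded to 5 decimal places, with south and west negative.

21.33333, 21.34167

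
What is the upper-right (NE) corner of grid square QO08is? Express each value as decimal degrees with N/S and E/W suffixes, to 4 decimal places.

Field Q=16, O=14: +16·20° lon, +14·10° lat → SW at lon 140°, lat 50°.
Square 0, 8: +0·2° lon, +8·1° lat → SW at lon 140°, lat 58°.
Subsquare i=8, s=18: +8·0.0833333° lon, +18·0.0416667° lat → SW at lon 140.667°, lat 58.75°.
Cell spans 0.0833333° lon × 0.0416667° lat. NE corner is SW corner plus one full cell.
latitude 58.7917° N, longitude 140.7500° E.

58.7917° N, 140.7500° E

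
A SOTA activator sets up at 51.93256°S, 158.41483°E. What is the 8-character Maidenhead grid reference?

QD98eb96

Shift to the Maidenhead origin (180°W, 90°S): lon 338.41483, lat 38.06744.
Field: lon ⌊338.41483/20⌋ = 16 → Q; lat ⌊38.06744/10⌋ = 3 → D.
Square: lon ⌊18.41483/2⌋ = 9; lat ⌊8.06744/1⌋ = 8.
Subsquare: lon ⌊0.41483/0.0833333⌋ = 4 → e; lat ⌊0.06744/0.0416667⌋ = 1 → b.
Extended square: lon ⌊0.08150/0.00833333⌋ = 9; lat ⌊0.02577/0.00416667⌋ = 6.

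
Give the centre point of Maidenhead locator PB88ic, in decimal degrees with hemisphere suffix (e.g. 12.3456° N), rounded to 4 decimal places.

71.8958° S, 136.7083° E

Field P=15, B=1: +15·20° lon, +1·10° lat → SW at lon 120°, lat -80°.
Square 8, 8: +8·2° lon, +8·1° lat → SW at lon 136°, lat -72°.
Subsquare i=8, c=2: +8·0.0833333° lon, +2·0.0416667° lat → SW at lon 136.667°, lat -71.9167°.
Cell spans 0.0833333° lon × 0.0416667° lat. Centre is SW corner plus half of each.
latitude 71.8958° S, longitude 136.7083° E.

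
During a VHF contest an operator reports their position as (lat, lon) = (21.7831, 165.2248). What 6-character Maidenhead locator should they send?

RL21os

Shift to the Maidenhead origin (180°W, 90°S): lon 345.2248, lat 111.7831.
Field: 345.2248/20 → 17 → R, 111.7831/10 → 11 → L; chars RL.
Square: 5.2248/2 → 2, 1.7831/1 → 1; chars 21.
Subsquare: 1.2248/0.0833333 → 14 → o, 0.7831/0.0416667 → 18 → s; chars os.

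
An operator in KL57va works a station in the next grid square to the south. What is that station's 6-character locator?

Latitude subsquare a = 0; −1 → -1, wraps to 23 = x, carry into square.
Latitude square 7; −1 → 6.
The longitude characters are unchanged.

KL56vx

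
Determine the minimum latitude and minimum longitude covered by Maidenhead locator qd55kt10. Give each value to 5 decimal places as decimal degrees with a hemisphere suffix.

54.20833° S, 150.84167° E

Field Q=16, D=3: +16·20° lon, +3·10° lat → SW at lon 140°, lat -60°.
Square 5, 5: +5·2° lon, +5·1° lat → SW at lon 150°, lat -55°.
Subsquare k=10, t=19: +10·0.0833333° lon, +19·0.0416667° lat → SW at lon 150.833°, lat -54.2083°.
Extended square 1, 0: +1·0.00833333° lon, +0·0.00416667° lat → SW at lon 150.842°, lat -54.2083°.
latitude 54.20833° S, longitude 150.84167° E.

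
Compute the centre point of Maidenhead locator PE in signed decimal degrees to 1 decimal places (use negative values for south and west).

-45.0, 130.0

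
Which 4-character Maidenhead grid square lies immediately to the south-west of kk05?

Longitude square 0; −1 → -1, wraps to 9, carry into field.
Longitude field K = 10; −1 → 9 = J.
Latitude square 5; −1 → 4.

JK94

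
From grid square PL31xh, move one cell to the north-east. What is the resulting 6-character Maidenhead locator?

PL41ai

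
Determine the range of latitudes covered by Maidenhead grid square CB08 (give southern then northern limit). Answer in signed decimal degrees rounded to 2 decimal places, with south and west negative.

-72.00, -71.00

Field C=2, B=1: +2·20° lon, +1·10° lat → SW at lon -140°, lat -80°.
Square 0, 8: +0·2° lon, +8·1° lat → SW at lon -140°, lat -72°.
Cell spans 2° lon × 1° lat.
south -72.00, north -71.00.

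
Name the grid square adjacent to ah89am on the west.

AH79xm

Longitude subsquare a = 0; −1 → -1, wraps to 23 = x, carry into square.
Longitude square 8; −1 → 7.
The latitude characters are unchanged.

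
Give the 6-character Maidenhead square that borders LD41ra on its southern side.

LD40rx

Latitude subsquare a = 0; −1 → -1, wraps to 23 = x, carry into square.
Latitude square 1; −1 → 0.
The longitude characters are unchanged.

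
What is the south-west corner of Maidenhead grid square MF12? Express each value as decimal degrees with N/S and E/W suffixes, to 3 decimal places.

38.000° S, 62.000° E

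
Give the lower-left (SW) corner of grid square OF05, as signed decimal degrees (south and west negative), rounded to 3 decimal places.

-35.000, 100.000

Field O=14, F=5: +14·20° lon, +5·10° lat → SW at lon 100°, lat -40°.
Square 0, 5: +0·2° lon, +5·1° lat → SW at lon 100°, lat -35°.
latitude -35.000, longitude 100.000.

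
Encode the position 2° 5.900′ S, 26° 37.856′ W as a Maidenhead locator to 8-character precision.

HI67qv46

Shift to the Maidenhead origin (180°W, 90°S): lon 153.36907, lat 87.90167.
Field: 153.36907/20 → 7 → H, 87.90167/10 → 8 → I; chars HI.
Square: 13.36907/2 → 6, 7.90167/1 → 7; chars 67.
Subsquare: 1.36907/0.0833333 → 16 → q, 0.90167/0.0416667 → 21 → v; chars qv.
Extended square: 0.03573/0.00833333 → 4, 0.02667/0.00416667 → 6; chars 46.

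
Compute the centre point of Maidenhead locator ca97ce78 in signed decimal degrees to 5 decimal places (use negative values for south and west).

-82.79792, -121.77083

Field C=2, A=0: +2·20° lon, +0·10° lat → SW at lon -140°, lat -90°.
Square 9, 7: +9·2° lon, +7·1° lat → SW at lon -122°, lat -83°.
Subsquare c=2, e=4: +2·0.0833333° lon, +4·0.0416667° lat → SW at lon -121.833°, lat -82.8333°.
Extended square 7, 8: +7·0.00833333° lon, +8·0.00416667° lat → SW at lon -121.775°, lat -82.8°.
Cell spans 0.00833333° lon × 0.00416667° lat. Centre is SW corner plus half of each.
latitude -82.79792, longitude -121.77083.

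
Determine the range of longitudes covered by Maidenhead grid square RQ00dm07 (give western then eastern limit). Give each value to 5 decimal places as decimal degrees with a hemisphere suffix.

160.25000° E, 160.25833° E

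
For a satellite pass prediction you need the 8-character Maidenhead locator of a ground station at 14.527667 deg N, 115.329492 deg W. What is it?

Shift to the Maidenhead origin (180°W, 90°S): lon 64.67051, lat 104.52767.
Field: 64.67051/20 → 3 → D, 104.52767/10 → 10 → K; chars DK.
Square: 4.67051/2 → 2, 4.52767/1 → 4; chars 24.
Subsquare: 0.67051/0.0833333 → 8 → i, 0.52767/0.0416667 → 12 → m; chars im.
Extended square: 0.00384/0.00833333 → 0, 0.02767/0.00416667 → 6; chars 06.

DK24im06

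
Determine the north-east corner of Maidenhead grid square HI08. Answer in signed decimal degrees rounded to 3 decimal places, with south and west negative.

-1.000, -38.000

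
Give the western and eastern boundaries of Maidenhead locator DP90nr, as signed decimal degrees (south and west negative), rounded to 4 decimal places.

Field D=3, P=15: +3·20° lon, +15·10° lat → SW at lon -120°, lat 60°.
Square 9, 0: +9·2° lon, +0·1° lat → SW at lon -102°, lat 60°.
Subsquare n=13, r=17: +13·0.0833333° lon, +17·0.0416667° lat → SW at lon -100.917°, lat 60.7083°.
Cell spans 0.0833333° lon × 0.0416667° lat.
west -100.9167, east -100.8333.

-100.9167, -100.8333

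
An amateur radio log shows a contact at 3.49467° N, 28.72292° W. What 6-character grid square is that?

Add 180° to longitude and 90° to latitude: 151.2771, 93.4947.
Field (20°×10°, letters A–R): lon ⌊151.2771/20⌋ = 7 → H; lat ⌊93.4947/10⌋ = 9 → J.
Square (2°×1°, digits 0–9): lon ⌊11.2771/2⌋ = 5; lat ⌊3.4947/1⌋ = 3.
Subsquare (5′×2.5′, letters a–x): lon ⌊1.2771/0.0833333⌋ = 15 → p; lat ⌊0.4947/0.0416667⌋ = 11 → l.

HJ53pl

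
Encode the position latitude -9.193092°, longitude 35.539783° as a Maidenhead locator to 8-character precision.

KI70st43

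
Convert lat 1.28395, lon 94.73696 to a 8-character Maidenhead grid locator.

Offset from 180°W / 90°S: lon 274.73696°, lat 91.28395°.
Field: lon ⌊274.73696/20⌋ = 13 → N; lat ⌊91.28395/10⌋ = 9 → J.
Square: lon ⌊14.73696/2⌋ = 7; lat ⌊1.28395/1⌋ = 1.
Subsquare: lon ⌊0.73696/0.0833333⌋ = 8 → i; lat ⌊0.28395/0.0416667⌋ = 6 → g.
Extended square: lon ⌊0.07029/0.00833333⌋ = 8; lat ⌊0.03395/0.00416667⌋ = 8.

NJ71ig88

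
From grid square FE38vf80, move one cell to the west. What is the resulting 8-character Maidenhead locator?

Longitude extended square 8; −1 → 7.
The latitude characters are unchanged.

FE38vf70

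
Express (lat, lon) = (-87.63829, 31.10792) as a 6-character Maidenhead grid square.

KA52ni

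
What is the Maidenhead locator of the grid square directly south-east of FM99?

GM08

Longitude square 9; +1 → 10, wraps to 0, carry into field.
Longitude field F = 5; +1 → 6 = G.
Latitude square 9; −1 → 8.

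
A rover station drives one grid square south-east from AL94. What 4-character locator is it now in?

Longitude square 9; +1 → 10, wraps to 0, carry into field.
Longitude field A = 0; +1 → 1 = B.
Latitude square 4; −1 → 3.

BL03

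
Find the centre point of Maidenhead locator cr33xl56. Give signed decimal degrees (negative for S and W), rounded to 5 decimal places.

83.48542, -132.03750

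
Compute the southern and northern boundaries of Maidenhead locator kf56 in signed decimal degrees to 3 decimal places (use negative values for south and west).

Field K=10, F=5: +10·20° lon, +5·10° lat → SW at lon 20°, lat -40°.
Square 5, 6: +5·2° lon, +6·1° lat → SW at lon 30°, lat -34°.
Cell spans 2° lon × 1° lat.
south -34.000, north -33.000.

-34.000, -33.000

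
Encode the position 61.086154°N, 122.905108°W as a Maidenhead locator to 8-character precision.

CP81nc10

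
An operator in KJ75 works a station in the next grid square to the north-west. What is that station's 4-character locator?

KJ66

Longitude square 7; −1 → 6.
Latitude square 5; +1 → 6.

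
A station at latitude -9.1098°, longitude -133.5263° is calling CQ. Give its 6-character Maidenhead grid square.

CI30fv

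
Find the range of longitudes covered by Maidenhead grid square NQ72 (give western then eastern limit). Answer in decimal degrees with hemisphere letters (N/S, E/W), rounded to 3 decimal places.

94.000° E, 96.000° E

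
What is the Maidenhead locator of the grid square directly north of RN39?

RO30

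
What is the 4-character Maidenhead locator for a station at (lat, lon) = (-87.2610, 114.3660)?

OA72

Shift to the Maidenhead origin (180°W, 90°S): lon 294.37, lat 2.74.
Field: lon ⌊294.37/20⌋ = 14 → O; lat ⌊2.74/10⌋ = 0 → A.
Square: lon ⌊14.37/2⌋ = 7; lat ⌊2.74/1⌋ = 2.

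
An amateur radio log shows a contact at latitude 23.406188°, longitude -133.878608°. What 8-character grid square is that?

CL33bj47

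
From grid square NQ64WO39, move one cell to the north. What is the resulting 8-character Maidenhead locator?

NQ64wp30

Latitude extended square 9; +1 → 10, wraps to 0, carry into subsquare.
Latitude subsquare o = 14; +1 → 15 = p.
The longitude characters are unchanged.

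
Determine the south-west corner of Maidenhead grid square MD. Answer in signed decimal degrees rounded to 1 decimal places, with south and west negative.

-60.0, 60.0

Field M=12, D=3: +12·20° lon, +3·10° lat → SW at lon 60°, lat -60°.
latitude -60.0, longitude 60.0.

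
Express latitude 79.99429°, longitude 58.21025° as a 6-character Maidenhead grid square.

LQ99cx

Shift to the Maidenhead origin (180°W, 90°S): lon 238.2103, lat 169.9943.
Field: 238.2103/20 → 11 → L, 169.9943/10 → 16 → Q; chars LQ.
Square: 18.2103/2 → 9, 9.9943/1 → 9; chars 99.
Subsquare: 0.2103/0.0833333 → 2 → c, 0.9943/0.0416667 → 23 → x; chars cx.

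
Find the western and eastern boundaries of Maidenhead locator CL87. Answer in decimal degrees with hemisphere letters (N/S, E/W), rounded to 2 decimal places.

124.00° W, 122.00° W

Field C=2, L=11: +2·20° lon, +11·10° lat → SW at lon -140°, lat 20°.
Square 8, 7: +8·2° lon, +7·1° lat → SW at lon -124°, lat 27°.
Cell spans 2° lon × 1° lat.
west 124.00° W, east 122.00° W.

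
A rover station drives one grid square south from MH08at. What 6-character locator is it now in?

Latitude subsquare t = 19; −1 → 18 = s.
The longitude characters are unchanged.

MH08as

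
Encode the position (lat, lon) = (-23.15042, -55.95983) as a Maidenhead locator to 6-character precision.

Add 180° to longitude and 90° to latitude: 124.0402, 66.8496.
Field: 124.0402/20 → 6 → G, 66.8496/10 → 6 → G; chars GG.
Square: 4.0402/2 → 2, 6.8496/1 → 6; chars 26.
Subsquare: 0.0402/0.0833333 → 0 → a, 0.8496/0.0416667 → 20 → u; chars au.

GG26au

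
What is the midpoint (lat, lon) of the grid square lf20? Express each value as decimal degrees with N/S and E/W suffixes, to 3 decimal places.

39.500° S, 45.000° E

Field L=11, F=5: +11·20° lon, +5·10° lat → SW at lon 40°, lat -40°.
Square 2, 0: +2·2° lon, +0·1° lat → SW at lon 44°, lat -40°.
Cell spans 2° lon × 1° lat. Centre is SW corner plus half of each.
latitude 39.500° S, longitude 45.000° E.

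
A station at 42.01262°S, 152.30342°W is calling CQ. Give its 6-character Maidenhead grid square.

BE37ux

Add 180° to longitude and 90° to latitude: 27.6966, 47.9874.
Field (20°×10°, letters A–R): 27.6966/20 → 1 → B, 47.9874/10 → 4 → E; chars BE.
Square (2°×1°, digits 0–9): 7.6966/2 → 3, 7.9874/1 → 7; chars 37.
Subsquare (5′×2.5′, letters a–x): 1.6966/0.0833333 → 20 → u, 0.9874/0.0416667 → 23 → x; chars ux.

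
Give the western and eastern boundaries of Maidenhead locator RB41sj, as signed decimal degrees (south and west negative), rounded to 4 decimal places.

Field R=17, B=1: +17·20° lon, +1·10° lat → SW at lon 160°, lat -80°.
Square 4, 1: +4·2° lon, +1·1° lat → SW at lon 168°, lat -79°.
Subsquare s=18, j=9: +18·0.0833333° lon, +9·0.0416667° lat → SW at lon 169.5°, lat -78.625°.
Cell spans 0.0833333° lon × 0.0416667° lat.
west 169.5000, east 169.5833.

169.5000, 169.5833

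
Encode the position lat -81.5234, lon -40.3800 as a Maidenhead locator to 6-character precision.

Offset from 180°W / 90°S: lon 139.6200°, lat 8.4766°.
Field (20°×10°, letters A–R): 139.6200/20 → 6 → G, 8.4766/10 → 0 → A; chars GA.
Square (2°×1°, digits 0–9): 19.6200/2 → 9, 8.4766/1 → 8; chars 98.
Subsquare (5′×2.5′, letters a–x): 1.6200/0.0833333 → 19 → t, 0.4766/0.0416667 → 11 → l; chars tl.

GA98tl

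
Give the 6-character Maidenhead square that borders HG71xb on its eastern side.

HG81ab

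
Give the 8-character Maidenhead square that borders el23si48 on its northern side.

Latitude extended square 8; +1 → 9.
The longitude characters are unchanged.

EL23si49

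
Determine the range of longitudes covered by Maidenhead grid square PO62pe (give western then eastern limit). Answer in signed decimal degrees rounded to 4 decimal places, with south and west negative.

Field P=15, O=14: +15·20° lon, +14·10° lat → SW at lon 120°, lat 50°.
Square 6, 2: +6·2° lon, +2·1° lat → SW at lon 132°, lat 52°.
Subsquare p=15, e=4: +15·0.0833333° lon, +4·0.0416667° lat → SW at lon 133.25°, lat 52.1667°.
Cell spans 0.0833333° lon × 0.0416667° lat.
west 133.2500, east 133.3333.

133.2500, 133.3333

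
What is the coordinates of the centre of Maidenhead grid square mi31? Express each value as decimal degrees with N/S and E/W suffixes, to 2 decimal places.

8.50° S, 67.00° E

Field M=12, I=8: +12·20° lon, +8·10° lat → SW at lon 60°, lat -10°.
Square 3, 1: +3·2° lon, +1·1° lat → SW at lon 66°, lat -9°.
Cell spans 2° lon × 1° lat. Centre is SW corner plus half of each.
latitude 8.50° S, longitude 67.00° E.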